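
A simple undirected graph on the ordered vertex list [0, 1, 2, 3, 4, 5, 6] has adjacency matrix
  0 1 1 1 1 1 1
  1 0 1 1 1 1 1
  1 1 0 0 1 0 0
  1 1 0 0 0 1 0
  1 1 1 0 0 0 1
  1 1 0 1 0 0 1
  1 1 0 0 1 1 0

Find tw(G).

A width-3 tree decomposition is:
Bags: B1 = {0, 1, 4, 6}  B2 = {0, 1, 2, 4}  B3 = {0, 1, 5, 6}  B4 = {0, 1, 3, 5}
Tree: B1–B2, B1–B3, B3–B4
Every bag has size at most 4, so the width is 4 − 1 = 3 and tw(G) ≤ 3. Conversely, {0, 1, 3, 5} is a clique of size 4, and the vertices of any clique must share a bag in every tree decomposition; so some bag has ≥ 4 vertices and tw(G) ≥ 3. Therefore the treewidth is 3.

3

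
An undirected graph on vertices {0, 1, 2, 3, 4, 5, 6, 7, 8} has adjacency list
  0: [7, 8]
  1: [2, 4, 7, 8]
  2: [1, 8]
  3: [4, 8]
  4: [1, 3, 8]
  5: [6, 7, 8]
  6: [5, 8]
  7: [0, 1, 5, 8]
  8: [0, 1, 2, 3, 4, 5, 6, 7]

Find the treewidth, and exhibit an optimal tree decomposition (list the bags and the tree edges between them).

Every bag has size at most 3, so the width is 3 − 1 = 2 and tw(G) ≤ 2. On the other hand G contains the 3-clique {0, 7, 8}. A clique must lie in a single bag of any decomposition, so no decomposition can have width below 2. The upper and lower bounds meet at 2, so that is the treewidth.

Treewidth 2.
One optimal decomposition is:
Bags: B1 = {5, 6, 8}  B2 = {5, 7, 8}  B3 = {1, 7, 8}  B4 = {1, 4, 8}  B5 = {0, 7, 8}  B6 = {3, 4, 8}  B7 = {1, 2, 8}
Tree: B1–B2, B2–B3, B3–B4, B2–B5, B4–B6, B4–B7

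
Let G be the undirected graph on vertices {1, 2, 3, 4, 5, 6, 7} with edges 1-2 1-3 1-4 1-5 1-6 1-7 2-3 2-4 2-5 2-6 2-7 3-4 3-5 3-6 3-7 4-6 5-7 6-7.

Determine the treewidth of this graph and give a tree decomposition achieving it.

Treewidth 4.
One optimal decomposition is:
Bags: B1 = {1, 2, 3, 6, 7}  B2 = {1, 2, 3, 5, 7}  B3 = {1, 2, 3, 4, 6}
Tree: B1–B2, B1–B3

The largest bag has 5 vertices, giving width 4; this decomposition certifies tw(G) ≤ 4. On the other hand G contains the 5-clique {1, 2, 3, 5, 7}. A clique must lie in a single bag of any decomposition, so no decomposition can have width below 4. Therefore the treewidth is 4.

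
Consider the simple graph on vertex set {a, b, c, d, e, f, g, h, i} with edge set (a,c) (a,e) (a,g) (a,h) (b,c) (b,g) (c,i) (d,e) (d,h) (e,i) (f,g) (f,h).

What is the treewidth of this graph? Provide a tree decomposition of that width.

Treewidth 3.
One optimal decomposition is:
Bags: B1 = {c, d, e, i}  B2 = {a, c, d, e}  B3 = {a, c, d, h}  B4 = {a, b, c, h}  B5 = {a, b, g, h}  B6 = {b, f, g, h}
Tree: B1–B2, B2–B3, B3–B4, B4–B5, B5–B6

The largest bag has 4 vertices, giving width 3; this decomposition certifies tw(G) ≤ 3. For the lower bound: the 4 vertex sets {d,e,i}, {c}, {a}, {b,f,g,h} are disjoint, each induces a connected subgraph, and every pair is joined by at least one edge of G. Contracting each set to a single vertex therefore yields K_{4} as a minor, and since treewidth is minor-monotone, tw(G) ≥ tw(K_{4}) = 3. The upper and lower bounds meet at 3, so that is the treewidth.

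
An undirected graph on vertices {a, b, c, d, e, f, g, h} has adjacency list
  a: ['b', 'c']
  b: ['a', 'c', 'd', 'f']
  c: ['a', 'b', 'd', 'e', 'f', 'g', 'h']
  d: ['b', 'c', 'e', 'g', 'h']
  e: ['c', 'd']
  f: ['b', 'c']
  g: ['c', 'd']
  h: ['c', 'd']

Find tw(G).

A width-2 tree decomposition is:
Bags: B1 = {c, d, h}  B2 = {b, c, d}  B3 = {a, b, c}  B4 = {c, d, g}  B5 = {c, d, e}  B6 = {b, c, f}
Tree: B1–B2, B2–B3, B1–B4, B2–B5, B3–B6
Every bag has size at most 3, so the width is 3 − 1 = 2 and tw(G) ≤ 2. For the lower bound, the 3 vertices {c, d, g} are pairwise adjacent, and any tree decomposition puts a clique entirely inside one bag — forcing width ≥ 2. Combining the bounds, tw(G) = 2.

2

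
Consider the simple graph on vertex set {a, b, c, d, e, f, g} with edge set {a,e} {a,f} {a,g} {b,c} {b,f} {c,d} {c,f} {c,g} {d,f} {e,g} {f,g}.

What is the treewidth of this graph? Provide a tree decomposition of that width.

Every bag has size at most 3, so the width is 3 − 1 = 2 and tw(G) ≤ 2. Conversely, {a, e, g} is a clique of size 3, and the vertices of any clique must share a bag in every tree decomposition; so some bag has ≥ 3 vertices and tw(G) ≥ 2. The upper and lower bounds meet at 2, so that is the treewidth.

Treewidth 2.
Bags: B1 = {b, c, f}  B2 = {c, d, f}  B3 = {c, f, g}  B4 = {a, f, g}  B5 = {a, e, g}
Tree: B1–B2, B2–B3, B3–B4, B4–B5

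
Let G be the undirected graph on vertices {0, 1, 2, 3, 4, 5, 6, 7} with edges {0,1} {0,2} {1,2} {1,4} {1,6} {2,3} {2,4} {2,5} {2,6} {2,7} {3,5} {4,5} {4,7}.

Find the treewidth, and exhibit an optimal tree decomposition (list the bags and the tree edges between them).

Treewidth 2.
One optimal decomposition is:
Bags: B1 = {1, 2, 4}  B2 = {2, 4, 5}  B3 = {2, 3, 5}  B4 = {1, 2, 6}  B5 = {0, 1, 2}  B6 = {2, 4, 7}
Tree: B1–B2, B2–B3, B1–B4, B1–B5, B2–B6

Each bag holds 3 vertices, so the decomposition has width 2, which upper-bounds the treewidth. For the lower bound, the 3 vertices {0, 1, 2} are pairwise adjacent, and any tree decomposition puts a clique entirely inside one bag — forcing width ≥ 2. The upper and lower bounds meet at 2, so that is the treewidth.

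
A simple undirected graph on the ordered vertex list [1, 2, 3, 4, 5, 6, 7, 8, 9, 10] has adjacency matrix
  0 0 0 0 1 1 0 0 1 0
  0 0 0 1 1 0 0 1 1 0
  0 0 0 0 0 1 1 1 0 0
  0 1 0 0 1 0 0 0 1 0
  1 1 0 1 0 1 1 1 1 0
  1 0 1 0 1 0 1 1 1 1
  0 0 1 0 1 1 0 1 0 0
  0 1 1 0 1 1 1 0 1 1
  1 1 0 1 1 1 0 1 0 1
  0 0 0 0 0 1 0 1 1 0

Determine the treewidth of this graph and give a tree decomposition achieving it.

The largest bag has 4 vertices, giving width 3; this decomposition certifies tw(G) ≤ 3. Conversely, {6, 8, 9, 10} is a clique of size 4, and the vertices of any clique must share a bag in every tree decomposition; so some bag has ≥ 4 vertices and tw(G) ≥ 3. The upper and lower bounds meet at 3, so that is the treewidth.

Treewidth 3.
One such decomposition:
Bags: B1 = {5, 6, 7, 8}  B2 = {5, 6, 8, 9}  B3 = {2, 5, 8, 9}  B4 = {6, 8, 9, 10}  B5 = {3, 6, 7, 8}  B6 = {2, 4, 5, 9}  B7 = {1, 5, 6, 9}
Tree: B1–B2, B2–B3, B2–B4, B1–B5, B3–B6, B2–B7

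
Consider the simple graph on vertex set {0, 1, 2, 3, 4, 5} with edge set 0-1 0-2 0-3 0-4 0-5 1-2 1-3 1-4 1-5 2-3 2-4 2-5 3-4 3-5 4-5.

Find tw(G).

5

A width-5 tree decomposition is:
Bags: B1 = {0, 1, 2, 3, 4, 5}
Tree: (single bag)
With just one bag of size 6, the width is 6 − 1 = 5, so tw(G) ≤ 5. On the other hand G contains the 6-clique {0, 1, 2, 3, 4, 5}. A clique must lie in a single bag of any decomposition, so no decomposition can have width below 5. Combining the bounds, tw(G) = 5.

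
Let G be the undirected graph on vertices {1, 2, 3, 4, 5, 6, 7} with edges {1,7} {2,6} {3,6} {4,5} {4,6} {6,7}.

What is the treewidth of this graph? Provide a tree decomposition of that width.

The largest bag has 2 vertices, giving width 1; this decomposition certifies tw(G) ≤ 1. Since G has at least one edge (e.g. 4–6), it is not an edgeless graph, so tw(G) ≥ 1. Combining the bounds, tw(G) = 1.

Treewidth 1.
Bags: B1 = {4, 6}  B2 = {3, 6}  B3 = {4, 5}  B4 = {6, 7}  B5 = {1, 7}  B6 = {2, 6}
Tree: B1–B2, B1–B3, B2–B4, B4–B5, B2–B6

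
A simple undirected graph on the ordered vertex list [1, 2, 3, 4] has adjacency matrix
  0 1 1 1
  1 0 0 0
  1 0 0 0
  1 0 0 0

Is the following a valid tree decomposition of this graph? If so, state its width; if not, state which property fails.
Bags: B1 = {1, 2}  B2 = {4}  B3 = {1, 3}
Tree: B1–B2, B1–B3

A tree decomposition must satisfy three properties: every vertex lies in some bag; for every edge, both endpoints lie together in some bag; and for every vertex, the bags containing it form a connected subtree. Here edge (1,4) lies in no bag, so the decomposition is invalid.

No — edge (1,4) lies in no bag.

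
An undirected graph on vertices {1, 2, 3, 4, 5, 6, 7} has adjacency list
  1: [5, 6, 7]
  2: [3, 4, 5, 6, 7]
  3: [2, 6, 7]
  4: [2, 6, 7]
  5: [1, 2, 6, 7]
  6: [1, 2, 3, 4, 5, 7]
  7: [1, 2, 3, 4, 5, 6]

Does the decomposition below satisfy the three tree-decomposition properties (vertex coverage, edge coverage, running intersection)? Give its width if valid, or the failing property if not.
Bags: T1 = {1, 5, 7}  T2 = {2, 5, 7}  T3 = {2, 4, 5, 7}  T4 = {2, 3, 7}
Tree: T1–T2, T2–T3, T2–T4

A tree decomposition must satisfy three properties: every vertex lies in some bag; for every edge, both endpoints lie together in some bag; and for every vertex, the bags containing it form a connected subtree. Here vertex 6 appears in no bag, so the decomposition is invalid.

No — vertex 6 appears in no bag.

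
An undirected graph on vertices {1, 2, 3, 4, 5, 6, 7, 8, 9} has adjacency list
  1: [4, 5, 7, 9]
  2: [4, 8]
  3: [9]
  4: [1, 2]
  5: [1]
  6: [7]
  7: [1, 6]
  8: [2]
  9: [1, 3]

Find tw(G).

1

A width-1 tree decomposition is:
Bags: B1 = {1, 9}  B2 = {1, 5}  B3 = {1, 7}  B4 = {1, 4}  B5 = {3, 9}  B6 = {2, 4}  B7 = {6, 7}  B8 = {2, 8}
Tree: B1–B2, B1–B3, B2–B4, B1–B5, B4–B6, B3–B7, B6–B8
Every bag has size at most 2, so the width is 2 − 1 = 1 and tw(G) ≤ 1. Any graph with an edge has treewidth ≥ 1, and G has the edge 9–1. The upper and lower bounds meet at 1, so that is the treewidth.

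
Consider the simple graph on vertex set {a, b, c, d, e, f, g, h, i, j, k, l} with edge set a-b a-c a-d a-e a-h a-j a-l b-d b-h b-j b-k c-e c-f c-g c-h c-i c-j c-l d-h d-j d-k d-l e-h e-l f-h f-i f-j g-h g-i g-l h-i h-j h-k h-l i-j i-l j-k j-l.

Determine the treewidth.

4

A width-4 tree decomposition is:
Bags: B1 = {a, d, h, j, l}  B2 = {a, b, d, h, j}  B3 = {a, c, h, j, l}  B4 = {a, c, e, h, l}  B5 = {c, h, i, j, l}  B6 = {c, f, h, i, j}  B7 = {b, d, h, j, k}  B8 = {c, g, h, i, l}
Tree: B1–B2, B1–B3, B3–B4, B3–B5, B5–B6, B2–B7, B5–B8
Each bag holds 5 vertices, so the decomposition has width 4, which upper-bounds the treewidth. On the other hand G contains the 5-clique {c, g, h, i, l}. A clique must lie in a single bag of any decomposition, so no decomposition can have width below 4. Therefore the treewidth is 4.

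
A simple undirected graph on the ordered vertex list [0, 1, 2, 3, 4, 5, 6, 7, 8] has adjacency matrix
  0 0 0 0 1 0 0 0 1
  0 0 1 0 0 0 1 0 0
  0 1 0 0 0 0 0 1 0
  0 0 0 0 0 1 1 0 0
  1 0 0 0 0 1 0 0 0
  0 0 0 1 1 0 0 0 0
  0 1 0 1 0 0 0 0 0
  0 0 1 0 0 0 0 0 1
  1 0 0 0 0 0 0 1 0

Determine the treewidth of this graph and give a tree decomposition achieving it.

Every bag has size at most 3, so the width is 3 − 1 = 2 and tw(G) ≤ 2. For the lower bound, G contains the cycle 0–4–5–3–6–1–2–7–8–0, so G is not a forest; only forests have treewidth ≤ 1, hence tw(G) ≥ 2. Combining the bounds, tw(G) = 2.

Treewidth 2.
One optimal decomposition is:
Bags: B1 = {0, 4, 5}  B2 = {0, 3, 5}  B3 = {0, 3, 6}  B4 = {0, 1, 6}  B5 = {0, 1, 2}  B6 = {0, 2, 7}  B7 = {0, 7, 8}
Tree: B1–B2, B2–B3, B3–B4, B4–B5, B5–B6, B6–B7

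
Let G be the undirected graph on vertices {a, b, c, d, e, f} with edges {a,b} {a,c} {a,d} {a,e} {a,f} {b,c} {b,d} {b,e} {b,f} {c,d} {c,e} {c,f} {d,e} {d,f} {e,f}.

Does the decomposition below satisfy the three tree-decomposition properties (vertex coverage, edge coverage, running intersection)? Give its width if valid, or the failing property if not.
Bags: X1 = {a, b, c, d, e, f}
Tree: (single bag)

Yes; width 5.

Checking the three conditions: (i) the bags cover all of {a, b, c, d, e, f}; (ii) for each edge, some bag contains both endpoints; (iii) the bags containing any fixed vertex form a subtree. All hold, so the decomposition is valid with width 6 − 1 = 5.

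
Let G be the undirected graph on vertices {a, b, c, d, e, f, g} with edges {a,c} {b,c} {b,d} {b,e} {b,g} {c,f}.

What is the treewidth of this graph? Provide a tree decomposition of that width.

Every bag has size at most 2, so the width is 2 − 1 = 1 and tw(G) ≤ 1. Any graph with an edge has treewidth ≥ 1, and G has the edge b–c. Hence tw(G) = 1 exactly.

Treewidth 1.
Bags: B1 = {b, c}  B2 = {b, g}  B3 = {a, c}  B4 = {b, e}  B5 = {c, f}  B6 = {b, d}
Tree: B1–B2, B1–B3, B1–B4, B3–B5, B2–B6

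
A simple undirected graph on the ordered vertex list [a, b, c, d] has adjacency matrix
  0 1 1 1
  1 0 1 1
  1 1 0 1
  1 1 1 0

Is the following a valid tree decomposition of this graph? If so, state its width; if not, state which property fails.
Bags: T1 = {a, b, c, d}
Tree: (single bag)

Yes; width 3.

Vertex coverage: the bags together contain {a, b, c, d}, the full vertex set. Edge coverage: each edge of G has both endpoints in at least one bag. Running intersection: for every vertex, the bags containing it form a connected subtree. All three properties hold, so this is a valid tree decomposition of width max|bag| − 1 = 3, and hence tw(G) ≤ 3.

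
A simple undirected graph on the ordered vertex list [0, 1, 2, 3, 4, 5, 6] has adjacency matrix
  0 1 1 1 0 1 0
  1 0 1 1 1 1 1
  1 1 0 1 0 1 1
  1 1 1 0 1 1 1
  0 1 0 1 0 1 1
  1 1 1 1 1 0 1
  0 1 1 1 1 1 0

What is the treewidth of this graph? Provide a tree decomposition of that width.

Treewidth 4.
Bags: B1 = {0, 1, 2, 3, 5}  B2 = {1, 2, 3, 5, 6}  B3 = {1, 3, 4, 5, 6}
Tree: B1–B2, B2–B3

The largest bag has 5 vertices, giving width 4; this decomposition certifies tw(G) ≤ 4. For the lower bound, the 5 vertices {0, 1, 2, 3, 5} are pairwise adjacent, and any tree decomposition puts a clique entirely inside one bag — forcing width ≥ 4. Hence tw(G) = 4 exactly.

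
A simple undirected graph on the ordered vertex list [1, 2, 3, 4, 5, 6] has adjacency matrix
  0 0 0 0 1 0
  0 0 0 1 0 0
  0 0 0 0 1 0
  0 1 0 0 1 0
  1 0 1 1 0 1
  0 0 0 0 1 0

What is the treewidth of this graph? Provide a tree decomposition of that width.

The largest bag has 2 vertices, giving width 1; this decomposition certifies tw(G) ≤ 1. Since G has at least one edge (e.g. 3–5), it is not an edgeless graph, so tw(G) ≥ 1. Therefore the treewidth is 1.

Treewidth 1.
Bags: B1 = {3, 5}  B2 = {4, 5}  B3 = {2, 4}  B4 = {1, 5}  B5 = {5, 6}
Tree: B1–B2, B2–B3, B1–B4, B4–B5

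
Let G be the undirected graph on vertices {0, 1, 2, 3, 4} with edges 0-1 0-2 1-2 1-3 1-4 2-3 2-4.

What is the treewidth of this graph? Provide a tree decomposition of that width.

Treewidth 2.
One such decomposition:
Bags: B1 = {0, 1, 2}  B2 = {1, 2, 4}  B3 = {1, 2, 3}
Tree: B1–B2, B2–B3

The largest bag has 3 vertices, giving width 2; this decomposition certifies tw(G) ≤ 2. For the lower bound, the 3 vertices {0, 1, 2} are pairwise adjacent, and any tree decomposition puts a clique entirely inside one bag — forcing width ≥ 2. Therefore the treewidth is 2.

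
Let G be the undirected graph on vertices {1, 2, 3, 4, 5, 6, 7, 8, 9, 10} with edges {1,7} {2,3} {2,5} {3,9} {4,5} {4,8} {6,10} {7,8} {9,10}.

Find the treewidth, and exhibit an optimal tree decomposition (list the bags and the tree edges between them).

Treewidth 1.
One optimal decomposition is:
Bags: B1 = {1, 7}  B2 = {7, 8}  B3 = {4, 8}  B4 = {4, 5}  B5 = {2, 5}  B6 = {2, 3}  B7 = {3, 9}  B8 = {9, 10}  B9 = {6, 10}
Tree: B1–B2, B2–B3, B3–B4, B4–B5, B5–B6, B6–B7, B7–B8, B8–B9

Every bag has size at most 2, so the width is 2 − 1 = 1 and tw(G) ≤ 1. Any graph with an edge has treewidth ≥ 1, and G has the edge 1–7. The upper and lower bounds meet at 1, so that is the treewidth.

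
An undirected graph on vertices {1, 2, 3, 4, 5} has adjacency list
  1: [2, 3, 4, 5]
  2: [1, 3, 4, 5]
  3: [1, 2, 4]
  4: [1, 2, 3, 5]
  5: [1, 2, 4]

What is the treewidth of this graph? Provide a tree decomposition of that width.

The largest bag has 4 vertices, giving width 3; this decomposition certifies tw(G) ≤ 3. For the lower bound, the 4 vertices {1, 2, 3, 4} are pairwise adjacent, and any tree decomposition puts a clique entirely inside one bag — forcing width ≥ 3. Hence tw(G) = 3 exactly.

Treewidth 3.
Bags: B1 = {1, 2, 4, 5}  B2 = {1, 2, 3, 4}
Tree: B1–B2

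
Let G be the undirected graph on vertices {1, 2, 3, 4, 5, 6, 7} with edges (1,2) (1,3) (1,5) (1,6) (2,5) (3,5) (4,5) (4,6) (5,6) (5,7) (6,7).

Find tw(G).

2

A width-2 tree decomposition is:
Bags: B1 = {5, 6, 7}  B2 = {1, 5, 6}  B3 = {1, 3, 5}  B4 = {4, 5, 6}  B5 = {1, 2, 5}
Tree: B1–B2, B2–B3, B1–B4, B2–B5
Every bag has size at most 3, so the width is 3 − 1 = 2 and tw(G) ≤ 2. On the other hand G contains the 3-clique {1, 2, 5}. A clique must lie in a single bag of any decomposition, so no decomposition can have width below 2. The upper and lower bounds meet at 2, so that is the treewidth.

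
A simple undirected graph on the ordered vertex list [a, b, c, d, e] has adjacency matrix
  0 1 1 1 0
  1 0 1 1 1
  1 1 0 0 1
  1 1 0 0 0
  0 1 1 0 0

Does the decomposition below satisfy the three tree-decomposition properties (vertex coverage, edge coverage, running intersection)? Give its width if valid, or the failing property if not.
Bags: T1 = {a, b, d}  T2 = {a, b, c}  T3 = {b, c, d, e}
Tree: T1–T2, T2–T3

No — bags containing vertex d are not connected in the tree.

A tree decomposition must satisfy three properties: every vertex lies in some bag; for every edge, both endpoints lie together in some bag; and for every vertex, the bags containing it form a connected subtree. Here bags containing vertex d are not connected in the tree, so the decomposition is invalid.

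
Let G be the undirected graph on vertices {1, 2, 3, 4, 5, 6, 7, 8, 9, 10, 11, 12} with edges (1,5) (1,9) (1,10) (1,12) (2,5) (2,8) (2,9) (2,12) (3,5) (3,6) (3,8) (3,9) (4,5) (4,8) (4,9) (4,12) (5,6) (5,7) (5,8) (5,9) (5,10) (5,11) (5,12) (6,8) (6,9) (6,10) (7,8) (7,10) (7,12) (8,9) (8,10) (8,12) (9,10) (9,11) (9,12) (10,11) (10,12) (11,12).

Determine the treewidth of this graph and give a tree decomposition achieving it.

The largest bag has 5 vertices, giving width 4; this decomposition certifies tw(G) ≤ 4. Conversely, {3, 5, 6, 8, 9} is a clique of size 5, and the vertices of any clique must share a bag in every tree decomposition; so some bag has ≥ 5 vertices and tw(G) ≥ 4. Hence tw(G) = 4 exactly.

Treewidth 4.
Bags: B1 = {5, 8, 9, 10, 12}  B2 = {2, 5, 8, 9, 12}  B3 = {4, 5, 8, 9, 12}  B4 = {5, 9, 10, 11, 12}  B5 = {5, 6, 8, 9, 10}  B6 = {3, 5, 6, 8, 9}  B7 = {5, 7, 8, 10, 12}  B8 = {1, 5, 9, 10, 12}
Tree: B1–B2, B1–B3, B1–B4, B1–B5, B5–B6, B1–B7, B4–B8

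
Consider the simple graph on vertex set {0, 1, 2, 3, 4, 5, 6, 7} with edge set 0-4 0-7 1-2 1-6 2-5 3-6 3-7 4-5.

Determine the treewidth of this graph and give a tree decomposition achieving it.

The largest bag has 3 vertices, giving width 2; this decomposition certifies tw(G) ≤ 2. For the lower bound, G contains the cycle 2–1–6–3–7–0–4–5–2, so G is not a forest; only forests have treewidth ≤ 1, hence tw(G) ≥ 2. Combining the bounds, tw(G) = 2.

Treewidth 2.
One optimal decomposition is:
Bags: B1 = {1, 2, 6}  B2 = {2, 3, 6}  B3 = {2, 3, 7}  B4 = {0, 2, 7}  B5 = {0, 2, 4}  B6 = {2, 4, 5}
Tree: B1–B2, B2–B3, B3–B4, B4–B5, B5–B6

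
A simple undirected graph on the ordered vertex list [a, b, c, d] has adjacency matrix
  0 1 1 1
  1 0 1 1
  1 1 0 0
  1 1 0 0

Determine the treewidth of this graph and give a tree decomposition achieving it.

Each bag holds 3 vertices, so the decomposition has width 2, which upper-bounds the treewidth. Conversely, {a, b, d} is a clique of size 3, and the vertices of any clique must share a bag in every tree decomposition; so some bag has ≥ 3 vertices and tw(G) ≥ 2. Hence tw(G) = 2 exactly.

Treewidth 2.
Bags: B1 = {a, b, d}  B2 = {a, b, c}
Tree: B1–B2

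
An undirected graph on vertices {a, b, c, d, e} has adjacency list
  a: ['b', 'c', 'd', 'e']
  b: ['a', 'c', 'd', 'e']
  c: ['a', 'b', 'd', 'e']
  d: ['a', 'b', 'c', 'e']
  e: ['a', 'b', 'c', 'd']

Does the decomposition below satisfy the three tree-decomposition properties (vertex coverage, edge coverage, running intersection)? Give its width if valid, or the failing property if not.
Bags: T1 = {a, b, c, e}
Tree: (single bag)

A tree decomposition must satisfy three properties: every vertex lies in some bag; for every edge, both endpoints lie together in some bag; and for every vertex, the bags containing it form a connected subtree. Here vertex d appears in no bag, so the decomposition is invalid.

No — vertex d appears in no bag.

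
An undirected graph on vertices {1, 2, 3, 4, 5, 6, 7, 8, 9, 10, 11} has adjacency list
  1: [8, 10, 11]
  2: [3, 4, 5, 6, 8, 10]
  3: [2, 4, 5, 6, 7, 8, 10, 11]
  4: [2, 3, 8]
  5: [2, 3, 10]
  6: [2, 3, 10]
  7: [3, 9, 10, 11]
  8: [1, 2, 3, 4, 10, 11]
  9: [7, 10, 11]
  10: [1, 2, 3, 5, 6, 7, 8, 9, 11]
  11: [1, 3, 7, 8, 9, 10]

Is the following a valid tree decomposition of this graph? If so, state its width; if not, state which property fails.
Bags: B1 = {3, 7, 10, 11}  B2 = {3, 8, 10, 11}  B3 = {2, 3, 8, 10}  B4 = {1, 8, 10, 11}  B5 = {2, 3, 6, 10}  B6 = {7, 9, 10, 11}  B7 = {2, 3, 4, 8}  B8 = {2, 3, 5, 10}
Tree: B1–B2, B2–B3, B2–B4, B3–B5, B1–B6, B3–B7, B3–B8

Vertex coverage: the bags together contain {1, 2, 3, 4, 5, 6, 7, 8, 9, 10, 11}, the full vertex set. Edge coverage: each edge of G has both endpoints in at least one bag. Running intersection: for every vertex, the bags containing it form a connected subtree. All three properties hold, so this is a valid tree decomposition of width max|bag| − 1 = 3, and hence tw(G) ≤ 3.

Yes; width 3.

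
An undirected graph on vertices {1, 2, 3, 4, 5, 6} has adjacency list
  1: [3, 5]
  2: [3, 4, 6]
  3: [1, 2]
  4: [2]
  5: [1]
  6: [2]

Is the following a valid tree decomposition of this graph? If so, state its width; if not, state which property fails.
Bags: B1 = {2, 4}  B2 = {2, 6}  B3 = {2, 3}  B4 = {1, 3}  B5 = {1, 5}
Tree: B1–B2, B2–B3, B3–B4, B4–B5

Yes; width 1.

Vertex coverage: the bags together contain {1, 2, 3, 4, 5, 6}, the full vertex set. Edge coverage: each edge of G has both endpoints in at least one bag. Running intersection: for every vertex, the bags containing it form a connected subtree. All three properties hold, so this is a valid tree decomposition of width max|bag| − 1 = 1, and hence tw(G) ≤ 1.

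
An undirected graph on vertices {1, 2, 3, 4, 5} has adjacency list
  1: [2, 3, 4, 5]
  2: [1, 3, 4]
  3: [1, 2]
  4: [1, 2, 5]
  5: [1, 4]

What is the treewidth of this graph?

A width-2 tree decomposition is:
Bags: B1 = {1, 2, 4}  B2 = {1, 4, 5}  B3 = {1, 2, 3}
Tree: B1–B2, B1–B3
Every bag has size at most 3, so the width is 3 − 1 = 2 and tw(G) ≤ 2. For the lower bound, the 3 vertices {1, 2, 3} are pairwise adjacent, and any tree decomposition puts a clique entirely inside one bag — forcing width ≥ 2. Therefore the treewidth is 2.

2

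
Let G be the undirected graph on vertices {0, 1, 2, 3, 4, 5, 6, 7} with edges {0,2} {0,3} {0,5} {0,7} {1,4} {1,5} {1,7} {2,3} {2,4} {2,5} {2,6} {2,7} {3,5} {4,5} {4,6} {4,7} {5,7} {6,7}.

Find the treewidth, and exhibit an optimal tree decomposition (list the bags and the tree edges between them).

Treewidth 3.
Bags: B1 = {2, 4, 5, 7}  B2 = {0, 2, 5, 7}  B3 = {2, 4, 6, 7}  B4 = {0, 2, 3, 5}  B5 = {1, 4, 5, 7}
Tree: B1–B2, B1–B3, B2–B4, B1–B5

The largest bag has 4 vertices, giving width 3; this decomposition certifies tw(G) ≤ 3. For the lower bound, the 4 vertices {1, 4, 5, 7} are pairwise adjacent, and any tree decomposition puts a clique entirely inside one bag — forcing width ≥ 3. Therefore the treewidth is 3.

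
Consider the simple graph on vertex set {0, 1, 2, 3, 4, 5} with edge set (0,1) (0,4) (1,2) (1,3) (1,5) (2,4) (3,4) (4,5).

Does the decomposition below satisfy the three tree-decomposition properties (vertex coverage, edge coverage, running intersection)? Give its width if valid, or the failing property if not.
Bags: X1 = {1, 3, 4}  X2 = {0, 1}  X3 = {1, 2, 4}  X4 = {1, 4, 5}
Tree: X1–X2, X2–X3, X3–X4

A tree decomposition must satisfy three properties: every vertex lies in some bag; for every edge, both endpoints lie together in some bag; and for every vertex, the bags containing it form a connected subtree. Here edge (4,0) lies in no bag, so the decomposition is invalid.

No — edge (4,0) lies in no bag.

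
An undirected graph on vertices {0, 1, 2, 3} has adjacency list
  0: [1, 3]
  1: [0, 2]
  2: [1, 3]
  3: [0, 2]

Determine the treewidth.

2

A width-2 tree decomposition is:
Bags: B1 = {0, 1, 2}  B2 = {0, 2, 3}
Tree: B1–B2
Every bag has size at most 3, so the width is 3 − 1 = 2 and tw(G) ≤ 2. Since 2–1–0–3–2 is a cycle in G, G is not acyclic. Forests are exactly the graphs of treewidth ≤ 1, so tw(G) ≥ 2. Therefore the treewidth is 2.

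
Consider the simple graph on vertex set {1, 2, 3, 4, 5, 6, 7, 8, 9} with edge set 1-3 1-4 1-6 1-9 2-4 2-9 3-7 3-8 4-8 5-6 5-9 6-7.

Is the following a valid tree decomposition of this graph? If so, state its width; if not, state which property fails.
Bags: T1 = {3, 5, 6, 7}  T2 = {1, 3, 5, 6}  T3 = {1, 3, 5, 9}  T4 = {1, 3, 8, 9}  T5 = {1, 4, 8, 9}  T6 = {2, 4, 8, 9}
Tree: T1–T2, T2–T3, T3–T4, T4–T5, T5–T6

Yes; width 3.

Every vertex of G appears in some bag (union = {1, 2, 3, 4, 5, 6, 7, 8, 9}); every edge is covered by a bag; and for each vertex v the set of bags containing v is connected in the bag tree. The decomposition is therefore valid. The largest bag has 4 vertices, so the width is 3.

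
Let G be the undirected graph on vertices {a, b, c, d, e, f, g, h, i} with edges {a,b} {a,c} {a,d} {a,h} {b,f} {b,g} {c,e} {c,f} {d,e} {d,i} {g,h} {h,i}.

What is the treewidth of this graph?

3

A width-3 tree decomposition is:
Bags: B1 = {b, c, f, g}  B2 = {a, b, c, g}  B3 = {a, c, g, h}  B4 = {a, c, e, h}  B5 = {a, d, e, h}  B6 = {d, e, h, i}
Tree: B1–B2, B2–B3, B3–B4, B4–B5, B5–B6
Every bag has size at most 4, so the width is 4 − 1 = 3 and tw(G) ≤ 3. For the lower bound: the 4 vertex sets {b,f,g}, {c}, {a}, {d,e,h,i} are disjoint, each induces a connected subgraph, and every pair is joined by at least one edge of G. Contracting each set to a single vertex therefore yields K_{4} as a minor, and since treewidth is minor-monotone, tw(G) ≥ tw(K_{4}) = 3. Hence tw(G) = 3 exactly.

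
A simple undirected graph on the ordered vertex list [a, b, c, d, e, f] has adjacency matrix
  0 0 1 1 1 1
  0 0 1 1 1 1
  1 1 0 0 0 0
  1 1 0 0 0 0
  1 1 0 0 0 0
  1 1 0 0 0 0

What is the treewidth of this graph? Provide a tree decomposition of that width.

Each bag holds 3 vertices, so the decomposition has width 2, which upper-bounds the treewidth. Since a–c–b–f–a is a cycle in G, G is not acyclic. Forests are exactly the graphs of treewidth ≤ 1, so tw(G) ≥ 2. The upper and lower bounds meet at 2, so that is the treewidth.

Treewidth 2.
One such decomposition:
Bags: B1 = {a, b, c}  B2 = {a, b, f}  B3 = {a, b, d}  B4 = {a, b, e}
Tree: B1–B2, B2–B3, B3–B4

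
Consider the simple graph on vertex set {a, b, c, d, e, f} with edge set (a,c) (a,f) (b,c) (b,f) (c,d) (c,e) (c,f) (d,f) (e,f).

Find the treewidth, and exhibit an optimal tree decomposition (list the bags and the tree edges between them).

Treewidth 2.
One such decomposition:
Bags: B1 = {c, e, f}  B2 = {c, d, f}  B3 = {b, c, f}  B4 = {a, c, f}
Tree: B1–B2, B1–B3, B3–B4

Every bag has size at most 3, so the width is 3 − 1 = 2 and tw(G) ≤ 2. On the other hand G contains the 3-clique {c, d, f}. A clique must lie in a single bag of any decomposition, so no decomposition can have width below 2. Hence tw(G) = 2 exactly.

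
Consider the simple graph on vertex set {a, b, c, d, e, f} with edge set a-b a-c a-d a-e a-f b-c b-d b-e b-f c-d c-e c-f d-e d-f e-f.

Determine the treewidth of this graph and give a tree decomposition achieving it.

With just one bag of size 6, the width is 6 − 1 = 5, so tw(G) ≤ 5. On the other hand G contains the 6-clique {a, b, c, d, e, f}. A clique must lie in a single bag of any decomposition, so no decomposition can have width below 5. Combining the bounds, tw(G) = 5.

Treewidth 5.
Bags: B1 = {a, b, c, d, e, f}
Tree: (single bag)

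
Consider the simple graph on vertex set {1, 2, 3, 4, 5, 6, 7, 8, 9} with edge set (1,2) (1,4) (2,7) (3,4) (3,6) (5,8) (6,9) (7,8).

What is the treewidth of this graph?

1

A width-1 tree decomposition is:
Bags: B1 = {5, 8}  B2 = {7, 8}  B3 = {2, 7}  B4 = {1, 2}  B5 = {1, 4}  B6 = {3, 4}  B7 = {3, 6}  B8 = {6, 9}
Tree: B1–B2, B2–B3, B3–B4, B4–B5, B5–B6, B6–B7, B7–B8
Every bag has size at most 2, so the width is 2 − 1 = 1 and tw(G) ≤ 1. Since G has at least one edge (e.g. 5–8), it is not an edgeless graph, so tw(G) ≥ 1. The upper and lower bounds meet at 1, so that is the treewidth.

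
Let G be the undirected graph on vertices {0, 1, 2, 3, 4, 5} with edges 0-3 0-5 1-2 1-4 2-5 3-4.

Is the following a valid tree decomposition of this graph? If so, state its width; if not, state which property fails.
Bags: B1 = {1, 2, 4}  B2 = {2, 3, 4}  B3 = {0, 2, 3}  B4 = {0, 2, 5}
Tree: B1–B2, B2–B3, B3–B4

Yes; width 2.

Every vertex of G appears in some bag (union = {0, 1, 2, 3, 4, 5}); every edge is covered by a bag; and for each vertex v the set of bags containing v is connected in the bag tree. The decomposition is therefore valid. The largest bag has 3 vertices, so the width is 2.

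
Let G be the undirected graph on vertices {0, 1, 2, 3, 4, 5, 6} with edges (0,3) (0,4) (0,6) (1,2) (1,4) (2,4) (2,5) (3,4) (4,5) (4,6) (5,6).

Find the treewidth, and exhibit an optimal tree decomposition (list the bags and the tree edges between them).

The largest bag has 3 vertices, giving width 2; this decomposition certifies tw(G) ≤ 2. For the lower bound, the 3 vertices {0, 3, 4} are pairwise adjacent, and any tree decomposition puts a clique entirely inside one bag — forcing width ≥ 2. The upper and lower bounds meet at 2, so that is the treewidth.

Treewidth 2.
Bags: B1 = {4, 5, 6}  B2 = {0, 4, 6}  B3 = {0, 3, 4}  B4 = {2, 4, 5}  B5 = {1, 2, 4}
Tree: B1–B2, B2–B3, B1–B4, B4–B5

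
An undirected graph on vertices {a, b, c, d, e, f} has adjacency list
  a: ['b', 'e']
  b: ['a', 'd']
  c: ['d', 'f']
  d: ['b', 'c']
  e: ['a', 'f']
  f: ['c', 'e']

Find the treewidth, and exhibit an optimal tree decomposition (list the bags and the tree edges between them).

Each bag holds 3 vertices, so the decomposition has width 2, which upper-bounds the treewidth. The edges e–f–c–d–b–a–e form a cycle, so G is not a tree and its treewidth is at least 2. Hence tw(G) = 2 exactly.

Treewidth 2.
One such decomposition:
Bags: B1 = {c, e, f}  B2 = {c, d, e}  B3 = {b, d, e}  B4 = {a, b, e}
Tree: B1–B2, B2–B3, B3–B4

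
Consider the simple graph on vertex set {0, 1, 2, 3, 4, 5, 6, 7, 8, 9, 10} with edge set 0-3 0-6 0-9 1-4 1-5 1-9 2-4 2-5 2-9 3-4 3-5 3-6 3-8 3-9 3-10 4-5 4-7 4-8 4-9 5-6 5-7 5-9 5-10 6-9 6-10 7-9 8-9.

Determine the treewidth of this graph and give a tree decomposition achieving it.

Treewidth 3.
One optimal decomposition is:
Bags: B1 = {3, 5, 6, 9}  B2 = {3, 4, 5, 9}  B3 = {2, 4, 5, 9}  B4 = {3, 5, 6, 10}  B5 = {3, 4, 8, 9}  B6 = {4, 5, 7, 9}  B7 = {1, 4, 5, 9}  B8 = {0, 3, 6, 9}
Tree: B1–B2, B2–B3, B1–B4, B2–B5, B3–B6, B6–B7, B1–B8

The largest bag has 4 vertices, giving width 3; this decomposition certifies tw(G) ≤ 3. For the lower bound, the 4 vertices {0, 3, 6, 9} are pairwise adjacent, and any tree decomposition puts a clique entirely inside one bag — forcing width ≥ 3. Therefore the treewidth is 3.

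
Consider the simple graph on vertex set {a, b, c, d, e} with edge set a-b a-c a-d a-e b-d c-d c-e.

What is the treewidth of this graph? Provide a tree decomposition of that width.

Treewidth 2.
One optimal decomposition is:
Bags: B1 = {a, b, d}  B2 = {a, c, d}  B3 = {a, c, e}
Tree: B1–B2, B2–B3

Every bag has size at most 3, so the width is 3 − 1 = 2 and tw(G) ≤ 2. Conversely, {a, c, d} is a clique of size 3, and the vertices of any clique must share a bag in every tree decomposition; so some bag has ≥ 3 vertices and tw(G) ≥ 2. Hence tw(G) = 2 exactly.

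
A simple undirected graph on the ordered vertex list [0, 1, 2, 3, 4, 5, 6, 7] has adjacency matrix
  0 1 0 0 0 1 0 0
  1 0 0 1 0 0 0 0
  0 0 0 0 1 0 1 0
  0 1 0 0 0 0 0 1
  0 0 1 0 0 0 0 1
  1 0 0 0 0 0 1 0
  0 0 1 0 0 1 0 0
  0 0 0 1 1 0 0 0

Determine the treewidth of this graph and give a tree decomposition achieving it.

Each bag holds 3 vertices, so the decomposition has width 2, which upper-bounds the treewidth. Since 1–0–5–6–2–4–7–3–1 is a cycle in G, G is not acyclic. Forests are exactly the graphs of treewidth ≤ 1, so tw(G) ≥ 2. Combining the bounds, tw(G) = 2.

Treewidth 2.
One such decomposition:
Bags: B1 = {0, 1, 5}  B2 = {1, 5, 6}  B3 = {1, 2, 6}  B4 = {1, 2, 4}  B5 = {1, 4, 7}  B6 = {1, 3, 7}
Tree: B1–B2, B2–B3, B3–B4, B4–B5, B5–B6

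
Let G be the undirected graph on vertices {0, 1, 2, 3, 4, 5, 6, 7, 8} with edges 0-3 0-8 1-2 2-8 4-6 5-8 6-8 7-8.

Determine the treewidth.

1

A width-1 tree decomposition is:
Bags: B1 = {2, 8}  B2 = {0, 8}  B3 = {0, 3}  B4 = {5, 8}  B5 = {6, 8}  B6 = {7, 8}  B7 = {4, 6}  B8 = {1, 2}
Tree: B1–B2, B2–B3, B1–B4, B1–B5, B1–B6, B5–B7, B1–B8
Every bag has size at most 2, so the width is 2 − 1 = 1 and tw(G) ≤ 1. G has an edge, so its treewidth is at least 1. Therefore the treewidth is 1.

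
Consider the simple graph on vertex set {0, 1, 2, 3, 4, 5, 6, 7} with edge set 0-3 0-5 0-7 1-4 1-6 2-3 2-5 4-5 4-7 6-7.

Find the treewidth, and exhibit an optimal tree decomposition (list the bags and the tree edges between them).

The largest bag has 3 vertices, giving width 2; this decomposition certifies tw(G) ≤ 2. The edges 6–1–4–7–6 form a cycle, so G is not a tree and its treewidth is at least 2. The upper and lower bounds meet at 2, so that is the treewidth.

Treewidth 2.
One such decomposition:
Bags: B1 = {1, 6, 7}  B2 = {1, 4, 7}  B3 = {0, 4, 7}  B4 = {0, 4, 5}  B5 = {0, 3, 5}  B6 = {2, 3, 5}
Tree: B1–B2, B2–B3, B3–B4, B4–B5, B5–B6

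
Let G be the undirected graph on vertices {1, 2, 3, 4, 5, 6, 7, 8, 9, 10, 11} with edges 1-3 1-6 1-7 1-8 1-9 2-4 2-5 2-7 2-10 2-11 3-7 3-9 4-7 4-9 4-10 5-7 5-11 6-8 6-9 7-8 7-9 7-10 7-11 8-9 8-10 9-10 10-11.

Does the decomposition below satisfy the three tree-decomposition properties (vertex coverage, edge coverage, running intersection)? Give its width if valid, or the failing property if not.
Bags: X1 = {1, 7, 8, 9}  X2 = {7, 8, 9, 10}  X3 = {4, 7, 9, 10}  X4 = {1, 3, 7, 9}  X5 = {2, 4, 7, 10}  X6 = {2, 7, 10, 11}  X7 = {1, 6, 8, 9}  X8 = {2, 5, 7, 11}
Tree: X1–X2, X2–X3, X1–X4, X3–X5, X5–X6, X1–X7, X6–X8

Every vertex of G appears in some bag (union = {1, 2, 3, 4, 5, 6, 7, 8, 9, 10, 11}); every edge is covered by a bag; and for each vertex v the set of bags containing v is connected in the bag tree. The decomposition is therefore valid. The largest bag has 4 vertices, so the width is 3.

Yes; width 3.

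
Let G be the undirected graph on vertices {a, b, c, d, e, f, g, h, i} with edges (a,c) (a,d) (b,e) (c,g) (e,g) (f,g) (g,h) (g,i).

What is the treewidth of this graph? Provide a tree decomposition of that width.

Each bag holds 2 vertices, so the decomposition has width 1, which upper-bounds the treewidth. Any graph with an edge has treewidth ≥ 1, and G has the edge g–c. Hence tw(G) = 1 exactly.

Treewidth 1.
One such decomposition:
Bags: B1 = {c, g}  B2 = {e, g}  B3 = {g, i}  B4 = {a, c}  B5 = {b, e}  B6 = {f, g}  B7 = {g, h}  B8 = {a, d}
Tree: B1–B2, B2–B3, B1–B4, B2–B5, B1–B6, B6–B7, B4–B8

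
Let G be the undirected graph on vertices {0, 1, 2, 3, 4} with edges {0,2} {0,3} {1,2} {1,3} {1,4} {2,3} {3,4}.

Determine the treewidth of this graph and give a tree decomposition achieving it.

Treewidth 2.
One such decomposition:
Bags: B1 = {1, 2, 3}  B2 = {0, 2, 3}  B3 = {1, 3, 4}
Tree: B1–B2, B1–B3

Every bag has size at most 3, so the width is 3 − 1 = 2 and tw(G) ≤ 2. Conversely, {0, 2, 3} is a clique of size 3, and the vertices of any clique must share a bag in every tree decomposition; so some bag has ≥ 3 vertices and tw(G) ≥ 2. Hence tw(G) = 2 exactly.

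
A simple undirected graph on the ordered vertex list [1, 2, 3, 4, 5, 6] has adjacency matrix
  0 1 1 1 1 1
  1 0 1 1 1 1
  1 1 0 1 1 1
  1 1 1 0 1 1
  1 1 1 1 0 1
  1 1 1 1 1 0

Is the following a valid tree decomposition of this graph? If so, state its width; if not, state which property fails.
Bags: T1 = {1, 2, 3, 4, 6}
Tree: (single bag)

A tree decomposition must satisfy three properties: every vertex lies in some bag; for every edge, both endpoints lie together in some bag; and for every vertex, the bags containing it form a connected subtree. Here vertex 5 appears in no bag, so the decomposition is invalid.

No — vertex 5 appears in no bag.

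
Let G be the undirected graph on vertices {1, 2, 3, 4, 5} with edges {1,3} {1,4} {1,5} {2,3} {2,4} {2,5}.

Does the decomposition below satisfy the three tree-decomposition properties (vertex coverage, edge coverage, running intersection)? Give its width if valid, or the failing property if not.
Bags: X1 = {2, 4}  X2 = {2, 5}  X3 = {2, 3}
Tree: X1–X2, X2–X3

No — vertex 1 appears in no bag.

A tree decomposition must satisfy three properties: every vertex lies in some bag; for every edge, both endpoints lie together in some bag; and for every vertex, the bags containing it form a connected subtree. Here vertex 1 appears in no bag, so the decomposition is invalid.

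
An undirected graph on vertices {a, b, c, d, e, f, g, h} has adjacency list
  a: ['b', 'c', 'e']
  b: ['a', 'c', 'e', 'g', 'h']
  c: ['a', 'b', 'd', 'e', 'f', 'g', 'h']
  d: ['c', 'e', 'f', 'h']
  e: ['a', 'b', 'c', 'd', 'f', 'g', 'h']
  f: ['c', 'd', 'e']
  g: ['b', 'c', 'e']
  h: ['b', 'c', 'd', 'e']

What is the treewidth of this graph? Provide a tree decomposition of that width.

Treewidth 3.
One optimal decomposition is:
Bags: B1 = {b, c, e, h}  B2 = {a, b, c, e}  B3 = {c, d, e, h}  B4 = {b, c, e, g}  B5 = {c, d, e, f}
Tree: B1–B2, B1–B3, B1–B4, B3–B5

The largest bag has 4 vertices, giving width 3; this decomposition certifies tw(G) ≤ 3. For the lower bound, the 4 vertices {c, d, e, h} are pairwise adjacent, and any tree decomposition puts a clique entirely inside one bag — forcing width ≥ 3. Therefore the treewidth is 3.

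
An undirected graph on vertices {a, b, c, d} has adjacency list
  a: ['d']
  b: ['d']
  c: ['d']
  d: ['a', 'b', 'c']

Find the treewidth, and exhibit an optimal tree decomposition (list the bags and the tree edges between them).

Treewidth 1.
One optimal decomposition is:
Bags: B1 = {b, d}  B2 = {c, d}  B3 = {a, d}
Tree: B1–B2, B1–B3

The largest bag has 2 vertices, giving width 1; this decomposition certifies tw(G) ≤ 1. G has an edge, so its treewidth is at least 1. Hence tw(G) = 1 exactly.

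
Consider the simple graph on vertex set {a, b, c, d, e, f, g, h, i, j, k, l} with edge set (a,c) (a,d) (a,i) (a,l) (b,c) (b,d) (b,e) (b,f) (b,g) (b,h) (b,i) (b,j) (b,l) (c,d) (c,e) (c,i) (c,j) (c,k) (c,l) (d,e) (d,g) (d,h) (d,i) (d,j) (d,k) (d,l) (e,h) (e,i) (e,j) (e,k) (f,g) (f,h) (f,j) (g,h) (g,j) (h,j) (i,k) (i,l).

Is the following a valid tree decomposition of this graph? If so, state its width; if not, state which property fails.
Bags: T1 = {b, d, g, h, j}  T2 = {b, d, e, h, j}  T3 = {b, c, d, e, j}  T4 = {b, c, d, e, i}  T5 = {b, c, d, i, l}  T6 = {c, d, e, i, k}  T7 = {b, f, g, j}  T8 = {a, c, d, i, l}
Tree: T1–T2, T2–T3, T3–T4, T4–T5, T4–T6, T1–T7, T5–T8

A tree decomposition must satisfy three properties: every vertex lies in some bag; for every edge, both endpoints lie together in some bag; and for every vertex, the bags containing it form a connected subtree. Here edge (h,f) lies in no bag, so the decomposition is invalid.

No — edge (h,f) lies in no bag.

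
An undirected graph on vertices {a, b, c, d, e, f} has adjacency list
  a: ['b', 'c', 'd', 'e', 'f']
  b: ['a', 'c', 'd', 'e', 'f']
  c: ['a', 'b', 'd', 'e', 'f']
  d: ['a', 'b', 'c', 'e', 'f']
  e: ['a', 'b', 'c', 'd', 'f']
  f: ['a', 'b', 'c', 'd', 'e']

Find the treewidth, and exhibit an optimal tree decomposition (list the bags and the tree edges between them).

With just one bag of size 6, the width is 6 − 1 = 5, so tw(G) ≤ 5. Conversely, {a, b, c, d, e, f} is a clique of size 6, and the vertices of any clique must share a bag in every tree decomposition; so some bag has ≥ 6 vertices and tw(G) ≥ 5. Therefore the treewidth is 5.

Treewidth 5.
One optimal decomposition is:
Bags: B1 = {a, b, c, d, e, f}
Tree: (single bag)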